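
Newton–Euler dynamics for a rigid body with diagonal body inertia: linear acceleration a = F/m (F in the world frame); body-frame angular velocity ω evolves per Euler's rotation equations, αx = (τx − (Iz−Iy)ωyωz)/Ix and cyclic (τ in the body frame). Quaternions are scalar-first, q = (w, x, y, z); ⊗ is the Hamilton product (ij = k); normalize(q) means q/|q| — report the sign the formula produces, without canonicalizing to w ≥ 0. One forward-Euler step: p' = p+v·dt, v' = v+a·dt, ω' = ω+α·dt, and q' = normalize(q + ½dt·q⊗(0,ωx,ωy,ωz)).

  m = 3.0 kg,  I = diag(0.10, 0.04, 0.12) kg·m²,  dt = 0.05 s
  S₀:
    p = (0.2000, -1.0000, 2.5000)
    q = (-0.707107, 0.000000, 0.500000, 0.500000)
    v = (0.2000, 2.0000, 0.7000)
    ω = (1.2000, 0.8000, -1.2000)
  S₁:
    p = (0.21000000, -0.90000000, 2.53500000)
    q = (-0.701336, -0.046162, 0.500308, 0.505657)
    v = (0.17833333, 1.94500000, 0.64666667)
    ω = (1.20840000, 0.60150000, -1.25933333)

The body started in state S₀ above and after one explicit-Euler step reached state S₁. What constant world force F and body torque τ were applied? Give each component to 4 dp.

velocity change Δv = (-0.02166667, -0.05500000, -0.05333333)
applied force F = (-1.3000, -3.3000, -3.2000)
ω₁ − ω₀ = (0.00840000, -0.19850000, -0.05933333)
precession coupling = (-0.0768, 0.0288, -0.0576)
τ = I·(Δω/dt) + ω₀×(Iω₀) = (-0.0600, -0.1300, -0.2000)

F = (-1.3000, -3.3000, -3.2000)
τ = (-0.0600, -0.1300, -0.2000)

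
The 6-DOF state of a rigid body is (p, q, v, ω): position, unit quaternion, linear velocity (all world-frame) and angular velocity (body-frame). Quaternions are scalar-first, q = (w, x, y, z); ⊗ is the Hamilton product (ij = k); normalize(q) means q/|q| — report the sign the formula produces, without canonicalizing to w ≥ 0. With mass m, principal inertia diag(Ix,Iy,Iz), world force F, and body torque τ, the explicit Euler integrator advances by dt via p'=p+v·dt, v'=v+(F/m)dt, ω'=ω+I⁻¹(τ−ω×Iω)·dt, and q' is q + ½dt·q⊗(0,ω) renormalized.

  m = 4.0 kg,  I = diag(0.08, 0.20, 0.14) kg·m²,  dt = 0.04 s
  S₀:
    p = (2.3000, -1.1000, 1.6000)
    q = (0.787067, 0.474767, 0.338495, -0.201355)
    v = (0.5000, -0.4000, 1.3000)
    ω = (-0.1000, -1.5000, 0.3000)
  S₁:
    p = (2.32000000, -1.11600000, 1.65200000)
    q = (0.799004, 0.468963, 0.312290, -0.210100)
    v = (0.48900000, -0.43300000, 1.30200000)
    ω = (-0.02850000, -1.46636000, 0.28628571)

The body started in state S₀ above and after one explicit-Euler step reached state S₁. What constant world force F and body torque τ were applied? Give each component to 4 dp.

ω₁ − ω₀ = (0.07150000, 0.03364000, -0.01371429)
gyro term ω₀×Iω₀ = (0.0270, 0.0018, 0.0180)
applied torque τ = (0.1700, 0.1700, -0.0300)
Δv = v₁−v₀ = (-0.01100000, -0.03300000, 0.00200000)
F = m·Δv/dt = (-1.1000, -3.3000, 0.2000)

F = (-1.1000, -3.3000, 0.2000)
τ = (0.1700, 0.1700, -0.0300)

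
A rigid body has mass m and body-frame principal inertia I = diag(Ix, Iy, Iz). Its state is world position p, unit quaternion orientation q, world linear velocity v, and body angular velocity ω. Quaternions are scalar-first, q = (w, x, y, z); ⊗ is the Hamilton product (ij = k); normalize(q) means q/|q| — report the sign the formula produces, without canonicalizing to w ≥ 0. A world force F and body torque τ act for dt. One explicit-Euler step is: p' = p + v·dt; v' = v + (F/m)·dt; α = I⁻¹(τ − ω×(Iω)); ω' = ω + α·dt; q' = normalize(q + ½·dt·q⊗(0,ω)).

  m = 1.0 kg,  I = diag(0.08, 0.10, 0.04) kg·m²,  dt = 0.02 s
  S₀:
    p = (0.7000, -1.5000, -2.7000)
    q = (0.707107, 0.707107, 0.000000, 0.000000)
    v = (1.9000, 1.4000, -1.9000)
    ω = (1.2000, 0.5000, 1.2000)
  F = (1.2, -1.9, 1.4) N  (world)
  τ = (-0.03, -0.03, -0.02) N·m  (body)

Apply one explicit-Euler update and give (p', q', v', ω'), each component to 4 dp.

p' = (0.7380, -1.4720, -2.7380)
q' = (0.6985, 0.7155, -0.0049, 0.0120)
v' = (1.9240, 1.3620, -1.8720)
ω' = (1.2015, 0.4825, 1.1840)

linear accel F/m = (1.2000, -1.9000, 1.4000)
p' = p + v·dt = (0.7380, -1.4720, -2.7380)
v + (F/m)dt = (1.9240, 1.3620, -1.8720)
angular accel α = (0.0750, -0.8760, -0.8000)
ω' = ω + α·dt = (1.2015, 0.4825, 1.1840)
Hamilton product q⊗(0,ω) = (-0.8485284, 0.8485284, -0.4949749, 1.2020819)
updated quaternion q' = (0.6985, 0.7155, -0.0049, 0.0120)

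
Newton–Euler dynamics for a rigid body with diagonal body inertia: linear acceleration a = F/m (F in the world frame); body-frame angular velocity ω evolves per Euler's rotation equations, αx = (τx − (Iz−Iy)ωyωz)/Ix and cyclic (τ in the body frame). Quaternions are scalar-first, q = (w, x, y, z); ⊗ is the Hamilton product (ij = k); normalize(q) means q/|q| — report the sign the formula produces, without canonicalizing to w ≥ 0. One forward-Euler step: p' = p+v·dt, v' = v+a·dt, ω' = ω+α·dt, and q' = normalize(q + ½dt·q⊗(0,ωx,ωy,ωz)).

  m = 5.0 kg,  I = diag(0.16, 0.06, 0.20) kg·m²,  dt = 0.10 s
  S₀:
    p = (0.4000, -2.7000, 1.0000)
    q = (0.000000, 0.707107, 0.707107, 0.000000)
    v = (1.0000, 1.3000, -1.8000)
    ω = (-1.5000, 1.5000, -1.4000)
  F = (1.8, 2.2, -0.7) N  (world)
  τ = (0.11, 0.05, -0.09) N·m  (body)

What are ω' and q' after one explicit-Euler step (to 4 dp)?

precession coupling ω×(Iω) = (-0.2940, -0.0840, 0.2250)
(τ − ω×Iω)/I = (2.5250, 2.2333, -1.5750)
ω + α·dt = (-1.2475, 1.7233, -1.5575)
q⊗(0,ω) = (0.0000000, -0.9899498, 0.9899498, 2.1213210)
updated quaternion q' = (0.0000, 0.6524, 0.7506, 0.1052)

ω' = (-1.2475, 1.7233, -1.5575)
q' = (0.0000, 0.6524, 0.7506, 0.1052)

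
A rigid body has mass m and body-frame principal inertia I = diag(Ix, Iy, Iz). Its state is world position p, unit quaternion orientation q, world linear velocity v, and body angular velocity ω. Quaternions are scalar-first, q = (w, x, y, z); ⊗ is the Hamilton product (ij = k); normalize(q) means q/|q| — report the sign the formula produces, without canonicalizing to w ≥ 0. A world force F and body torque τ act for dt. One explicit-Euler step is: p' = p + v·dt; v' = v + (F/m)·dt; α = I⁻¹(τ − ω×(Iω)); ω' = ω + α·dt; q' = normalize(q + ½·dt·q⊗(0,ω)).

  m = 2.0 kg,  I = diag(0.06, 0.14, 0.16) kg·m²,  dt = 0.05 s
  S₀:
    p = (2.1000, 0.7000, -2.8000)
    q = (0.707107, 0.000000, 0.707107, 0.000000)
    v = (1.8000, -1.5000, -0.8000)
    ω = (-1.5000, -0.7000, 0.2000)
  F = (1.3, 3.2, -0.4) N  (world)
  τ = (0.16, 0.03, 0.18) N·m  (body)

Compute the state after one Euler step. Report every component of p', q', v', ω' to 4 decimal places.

p' = (2.1900, 0.6250, -2.8400)
q' = (0.7189, -0.0230, 0.6941, 0.0300)
v' = (1.8325, -1.4200, -0.8100)
ω' = (-1.3643, -0.7000, 0.2300)

p + v·dt = (2.1900, 0.6250, -2.8400)
new velocity v' = (1.8325, -1.4200, -0.8100)
precession coupling ω×(Iω) = (-0.0028, 0.0300, 0.0840)
(τ − ω×Iω)/I = (2.7133, 0.0000, 0.6000)
ω' = ω + α·dt = (-1.3643, -0.7000, 0.2300)
q⊗(0,ω) = (0.4949749, -0.9192391, -0.4949749, 1.2020819)
q + ½dt·q⊗(0,ω), renormalized = (0.7189, -0.0230, 0.6941, 0.0300)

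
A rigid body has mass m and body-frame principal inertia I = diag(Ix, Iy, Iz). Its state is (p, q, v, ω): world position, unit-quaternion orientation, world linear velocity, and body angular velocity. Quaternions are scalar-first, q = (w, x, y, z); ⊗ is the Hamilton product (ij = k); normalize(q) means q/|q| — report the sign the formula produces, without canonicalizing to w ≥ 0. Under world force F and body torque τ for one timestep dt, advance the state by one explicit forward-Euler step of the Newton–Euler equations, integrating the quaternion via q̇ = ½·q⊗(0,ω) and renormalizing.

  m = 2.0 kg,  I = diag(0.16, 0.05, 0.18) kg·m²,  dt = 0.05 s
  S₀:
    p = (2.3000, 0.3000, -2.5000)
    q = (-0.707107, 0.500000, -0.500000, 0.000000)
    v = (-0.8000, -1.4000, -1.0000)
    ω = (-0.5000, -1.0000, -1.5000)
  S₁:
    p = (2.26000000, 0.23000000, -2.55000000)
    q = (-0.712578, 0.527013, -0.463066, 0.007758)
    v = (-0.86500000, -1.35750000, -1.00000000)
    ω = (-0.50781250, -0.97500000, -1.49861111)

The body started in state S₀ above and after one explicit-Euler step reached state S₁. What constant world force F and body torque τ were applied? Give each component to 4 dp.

ω₁ − ω₀ = (-0.00781250, 0.02500000, 0.00138889)
ω₀×(Iω₀) = (0.1950, -0.0150, -0.0550)
τ = I·(Δω/dt) + ω₀×(Iω₀) = (0.1700, 0.0100, -0.0500)
v₁ − v₀ = (-0.06500000, 0.04250000, 0.00000000)
F = m·Δv/dt = (-2.6000, 1.7000, 0.0000)

F = (-2.6000, 1.7000, 0.0000)
τ = (0.1700, 0.0100, -0.0500)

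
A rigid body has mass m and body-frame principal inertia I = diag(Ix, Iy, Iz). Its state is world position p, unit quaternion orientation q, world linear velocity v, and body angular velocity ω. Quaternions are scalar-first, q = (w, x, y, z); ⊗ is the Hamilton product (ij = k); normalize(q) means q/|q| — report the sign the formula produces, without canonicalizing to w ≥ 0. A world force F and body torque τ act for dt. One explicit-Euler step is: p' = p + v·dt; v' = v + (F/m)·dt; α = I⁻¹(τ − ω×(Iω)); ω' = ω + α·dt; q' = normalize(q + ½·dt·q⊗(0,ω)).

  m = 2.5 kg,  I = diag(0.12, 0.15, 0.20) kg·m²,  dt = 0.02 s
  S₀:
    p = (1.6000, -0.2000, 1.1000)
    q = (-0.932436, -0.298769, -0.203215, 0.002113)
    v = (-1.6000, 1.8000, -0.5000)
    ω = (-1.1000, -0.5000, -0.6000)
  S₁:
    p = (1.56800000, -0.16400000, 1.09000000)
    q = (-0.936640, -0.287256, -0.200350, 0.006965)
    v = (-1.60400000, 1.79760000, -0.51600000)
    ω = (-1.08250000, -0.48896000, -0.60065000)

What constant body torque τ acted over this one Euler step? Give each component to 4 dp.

τ = (0.1200, 0.0300, 0.0100)

rate change Δω = (0.01750000, 0.01104000, -0.00065000)
ω₀×(Iω₀) = (0.0150, -0.0528, 0.0165)
I·α + gyro = (0.1200, 0.0300, 0.0100)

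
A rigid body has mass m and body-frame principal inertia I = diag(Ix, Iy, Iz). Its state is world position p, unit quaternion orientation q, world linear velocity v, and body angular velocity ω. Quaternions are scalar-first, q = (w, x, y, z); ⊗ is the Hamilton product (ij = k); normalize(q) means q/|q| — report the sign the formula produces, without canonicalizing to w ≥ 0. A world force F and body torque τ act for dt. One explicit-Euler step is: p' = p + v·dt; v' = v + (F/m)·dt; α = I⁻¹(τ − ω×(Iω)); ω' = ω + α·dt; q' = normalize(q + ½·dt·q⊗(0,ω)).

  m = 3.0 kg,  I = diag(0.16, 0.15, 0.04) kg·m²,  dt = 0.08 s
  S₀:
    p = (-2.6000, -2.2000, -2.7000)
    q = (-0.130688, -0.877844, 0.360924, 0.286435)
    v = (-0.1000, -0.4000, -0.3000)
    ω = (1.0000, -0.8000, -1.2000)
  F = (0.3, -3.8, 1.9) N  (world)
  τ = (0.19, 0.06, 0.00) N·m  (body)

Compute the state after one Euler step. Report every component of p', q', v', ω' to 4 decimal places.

p' = (-2.6080, -2.2320, -2.7240)
q' = (-0.0701, -0.8890, 0.3336, 0.3056)
v' = (-0.0920, -0.5013, -0.2493)
ω' = (1.1478, -0.6912, -1.2160)

linear accel F/m = (0.1000, -1.2667, 0.6333)
new position p' = (-2.6080, -2.2320, -2.7240)
new velocity v' = (-0.0920, -0.5013, -0.2493)
α = I⁻¹(τ − ω×Iω) = (1.8475, 1.3600, -0.2000)
new body rate ω' = (1.1478, -0.6912, -1.2160)
q⊗(0,ω) = (1.5103052, -0.3346488, -0.6624274, 0.4981768)
q + ½dt·q⊗(0,ω), renormalized = (-0.0701, -0.8890, 0.3336, 0.3056)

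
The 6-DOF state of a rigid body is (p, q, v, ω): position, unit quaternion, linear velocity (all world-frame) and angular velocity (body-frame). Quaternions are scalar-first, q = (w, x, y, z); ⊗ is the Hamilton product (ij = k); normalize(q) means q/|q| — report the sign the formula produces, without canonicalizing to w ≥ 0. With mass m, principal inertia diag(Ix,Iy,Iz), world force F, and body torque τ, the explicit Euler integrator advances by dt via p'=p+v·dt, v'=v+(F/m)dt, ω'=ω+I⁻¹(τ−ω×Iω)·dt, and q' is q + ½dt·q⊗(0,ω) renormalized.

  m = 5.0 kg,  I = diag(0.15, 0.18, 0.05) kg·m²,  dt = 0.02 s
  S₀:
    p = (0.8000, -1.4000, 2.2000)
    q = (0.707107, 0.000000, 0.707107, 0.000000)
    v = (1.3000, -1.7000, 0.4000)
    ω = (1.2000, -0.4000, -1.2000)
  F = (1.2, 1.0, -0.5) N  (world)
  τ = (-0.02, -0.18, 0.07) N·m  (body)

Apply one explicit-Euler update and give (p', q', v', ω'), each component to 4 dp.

gyro term ω×Iω = (-0.0624, -0.1440, -0.0144)
angular accel α = (0.2827, -0.2000, 1.6880)
ω' = ω + α·dt = (1.2057, -0.4040, -1.1662)
q⊗(0,ω) = (0.2828428, 0.0000000, -0.2828428, -1.6970568)
q + ½dt·q⊗(0,ω), renormalized = (0.7098, 0.0000, 0.7042, -0.0170)
a = (0.2400, 0.2000, -0.1000)
p + v·dt = (0.8260, -1.4340, 2.2080)
v' = v + a·dt = (1.3048, -1.6960, 0.3980)

p' = (0.8260, -1.4340, 2.2080)
q' = (0.7098, 0.0000, 0.7042, -0.0170)
v' = (1.3048, -1.6960, 0.3980)
ω' = (1.2057, -0.4040, -1.1662)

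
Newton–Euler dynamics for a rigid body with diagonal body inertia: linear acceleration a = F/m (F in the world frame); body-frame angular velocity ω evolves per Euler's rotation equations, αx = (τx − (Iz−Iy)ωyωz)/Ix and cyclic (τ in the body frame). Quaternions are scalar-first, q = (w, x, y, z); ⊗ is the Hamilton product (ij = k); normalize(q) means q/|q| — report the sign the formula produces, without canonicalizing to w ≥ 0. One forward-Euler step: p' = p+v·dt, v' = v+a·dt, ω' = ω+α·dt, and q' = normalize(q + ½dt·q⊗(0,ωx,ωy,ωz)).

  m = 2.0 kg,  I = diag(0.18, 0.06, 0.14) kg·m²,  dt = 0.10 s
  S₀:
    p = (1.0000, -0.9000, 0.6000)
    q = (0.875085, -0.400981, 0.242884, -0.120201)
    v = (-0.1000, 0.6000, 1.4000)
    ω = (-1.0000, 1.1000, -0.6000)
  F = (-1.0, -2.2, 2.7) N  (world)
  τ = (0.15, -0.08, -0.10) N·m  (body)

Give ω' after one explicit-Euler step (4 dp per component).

ω' = (-0.8873, 0.9267, -0.7657)

precession coupling ω×(Iω) = (-0.0528, 0.0240, 0.1320)
angular accel α = (1.1267, -1.7333, -1.6571)
ω' = ω + α·dt = (-0.8873, 0.9267, -0.7657)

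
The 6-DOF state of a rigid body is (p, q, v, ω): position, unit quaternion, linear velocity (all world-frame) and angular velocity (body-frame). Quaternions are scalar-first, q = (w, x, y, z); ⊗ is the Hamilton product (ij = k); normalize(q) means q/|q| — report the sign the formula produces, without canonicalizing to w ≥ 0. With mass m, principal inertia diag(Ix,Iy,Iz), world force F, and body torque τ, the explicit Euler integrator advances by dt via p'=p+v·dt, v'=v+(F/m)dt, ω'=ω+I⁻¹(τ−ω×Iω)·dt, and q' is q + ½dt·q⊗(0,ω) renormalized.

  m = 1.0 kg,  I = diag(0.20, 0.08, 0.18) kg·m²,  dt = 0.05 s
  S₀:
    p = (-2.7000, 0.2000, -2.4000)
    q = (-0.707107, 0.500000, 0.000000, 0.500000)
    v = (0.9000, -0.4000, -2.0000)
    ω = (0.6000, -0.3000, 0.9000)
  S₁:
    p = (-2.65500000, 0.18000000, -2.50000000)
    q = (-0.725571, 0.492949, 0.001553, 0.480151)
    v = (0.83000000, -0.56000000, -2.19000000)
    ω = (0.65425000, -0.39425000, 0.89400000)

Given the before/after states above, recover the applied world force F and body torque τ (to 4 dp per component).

Δv = v₁−v₀ = (-0.07000000, -0.16000000, -0.19000000)
F = m·Δv/dt = (-1.4000, -3.2000, -3.8000)
rate change Δω = (0.05425000, -0.09425000, -0.00600000)
I·α + gyro = (0.1900, -0.1400, 0.0000)

F = (-1.4000, -3.2000, -3.8000)
τ = (0.1900, -0.1400, 0.0000)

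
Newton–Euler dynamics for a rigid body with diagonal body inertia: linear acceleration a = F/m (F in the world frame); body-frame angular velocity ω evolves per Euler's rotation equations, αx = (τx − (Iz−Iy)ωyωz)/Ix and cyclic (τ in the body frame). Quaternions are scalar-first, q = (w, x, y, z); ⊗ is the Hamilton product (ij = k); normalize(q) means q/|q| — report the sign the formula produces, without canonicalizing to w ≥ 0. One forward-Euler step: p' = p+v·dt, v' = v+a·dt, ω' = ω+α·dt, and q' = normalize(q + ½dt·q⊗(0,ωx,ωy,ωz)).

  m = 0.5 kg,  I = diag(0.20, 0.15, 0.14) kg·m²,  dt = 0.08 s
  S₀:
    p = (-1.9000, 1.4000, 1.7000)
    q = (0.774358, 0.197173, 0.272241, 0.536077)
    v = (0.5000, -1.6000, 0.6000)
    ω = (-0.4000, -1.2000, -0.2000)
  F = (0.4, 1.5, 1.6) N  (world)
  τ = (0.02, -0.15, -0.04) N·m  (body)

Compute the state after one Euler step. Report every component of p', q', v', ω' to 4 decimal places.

p' = (-1.8600, 1.2720, 1.7480)
q' = (0.7938, 0.2081, 0.2278, 0.5241)
v' = (0.5640, -1.3600, 0.8560)
ω' = (-0.3910, -1.2826, -0.2091)

precession coupling ω×(Iω) = (-0.0024, 0.0048, -0.0240)
α = I⁻¹(τ − ω×Iω) = (0.1120, -1.0320, -0.1143)
ω + α·dt = (-0.3910, -1.2826, -0.2091)
2q̇ = q⊗(0,ω) = (0.5127738, 0.2791010, -1.1042258, -0.2825828)
q' = normalize(q + ½dt·q⊗(0,ω)) = (0.7938, 0.2081, 0.2278, 0.5241)
p + v·dt = (-1.8600, 1.2720, 1.7480)
new velocity v' = (0.5640, -1.3600, 0.8560)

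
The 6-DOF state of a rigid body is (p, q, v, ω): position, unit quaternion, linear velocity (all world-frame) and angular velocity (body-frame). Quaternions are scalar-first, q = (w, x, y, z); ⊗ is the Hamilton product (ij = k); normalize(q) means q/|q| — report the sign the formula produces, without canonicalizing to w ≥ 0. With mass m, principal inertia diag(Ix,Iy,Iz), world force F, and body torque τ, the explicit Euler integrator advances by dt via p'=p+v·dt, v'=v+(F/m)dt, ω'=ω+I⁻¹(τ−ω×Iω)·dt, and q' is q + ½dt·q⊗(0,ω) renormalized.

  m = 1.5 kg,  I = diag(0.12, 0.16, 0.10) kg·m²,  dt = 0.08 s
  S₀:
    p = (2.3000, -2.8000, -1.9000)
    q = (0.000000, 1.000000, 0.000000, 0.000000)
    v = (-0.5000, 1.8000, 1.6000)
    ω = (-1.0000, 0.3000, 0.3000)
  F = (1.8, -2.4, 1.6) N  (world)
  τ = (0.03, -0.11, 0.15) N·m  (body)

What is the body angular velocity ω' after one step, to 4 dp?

ω' = (-0.9764, 0.2480, 0.4296)

(τ − ω×Iω)/I = (0.2950, -0.6500, 1.6200)
ω + α·dt = (-0.9764, 0.2480, 0.4296)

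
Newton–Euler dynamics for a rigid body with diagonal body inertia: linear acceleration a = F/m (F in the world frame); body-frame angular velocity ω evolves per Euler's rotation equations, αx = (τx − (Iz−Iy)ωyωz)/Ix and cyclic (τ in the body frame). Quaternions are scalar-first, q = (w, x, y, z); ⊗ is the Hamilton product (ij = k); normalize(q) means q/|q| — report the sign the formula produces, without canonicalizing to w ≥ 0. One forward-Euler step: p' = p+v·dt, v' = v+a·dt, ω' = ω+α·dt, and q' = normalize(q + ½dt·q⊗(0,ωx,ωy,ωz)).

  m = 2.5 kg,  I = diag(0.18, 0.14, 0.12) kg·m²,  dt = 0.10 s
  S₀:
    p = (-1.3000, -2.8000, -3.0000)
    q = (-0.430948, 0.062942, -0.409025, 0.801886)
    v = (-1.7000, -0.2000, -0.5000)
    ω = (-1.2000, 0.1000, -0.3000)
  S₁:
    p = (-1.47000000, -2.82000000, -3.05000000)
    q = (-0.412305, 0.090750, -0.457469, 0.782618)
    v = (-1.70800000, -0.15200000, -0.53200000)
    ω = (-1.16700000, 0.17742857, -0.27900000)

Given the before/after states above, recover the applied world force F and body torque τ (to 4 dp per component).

F = (-0.2000, 1.2000, -0.8000)
τ = (0.0600, 0.1300, 0.0300)

rate change Δω = (0.03300000, 0.07742857, 0.02100000)
ω₀×(Iω₀) = (0.0006, 0.0216, 0.0048)
I·α + gyro = (0.0600, 0.1300, 0.0300)
v₁ − v₀ = (-0.00800000, 0.04800000, -0.03200000)
m·(v₁−v₀)/dt = (-0.2000, 1.2000, -0.8000)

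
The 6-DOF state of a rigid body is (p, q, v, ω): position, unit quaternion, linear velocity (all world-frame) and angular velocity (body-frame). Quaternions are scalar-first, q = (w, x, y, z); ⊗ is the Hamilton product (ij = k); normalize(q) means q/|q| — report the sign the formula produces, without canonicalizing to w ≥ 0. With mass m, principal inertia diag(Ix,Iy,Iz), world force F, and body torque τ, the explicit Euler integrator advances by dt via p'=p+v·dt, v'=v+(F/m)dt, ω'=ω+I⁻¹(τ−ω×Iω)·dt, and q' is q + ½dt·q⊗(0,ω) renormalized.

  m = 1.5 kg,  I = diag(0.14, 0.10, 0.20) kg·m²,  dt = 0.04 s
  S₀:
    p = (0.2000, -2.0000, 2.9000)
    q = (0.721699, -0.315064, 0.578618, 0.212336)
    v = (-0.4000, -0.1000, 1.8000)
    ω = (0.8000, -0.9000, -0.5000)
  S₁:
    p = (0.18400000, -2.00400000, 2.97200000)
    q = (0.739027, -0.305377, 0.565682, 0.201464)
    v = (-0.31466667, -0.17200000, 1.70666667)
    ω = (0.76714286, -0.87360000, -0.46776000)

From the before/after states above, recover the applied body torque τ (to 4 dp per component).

τ = (-0.0700, 0.0900, 0.1900)

Δω = ω₁−ω₀ = (-0.03285714, 0.02640000, 0.03224000)
gyro term ω₀×Iω₀ = (0.0450, 0.0240, 0.0288)
I·α + gyro = (-0.0700, 0.0900, 0.1900)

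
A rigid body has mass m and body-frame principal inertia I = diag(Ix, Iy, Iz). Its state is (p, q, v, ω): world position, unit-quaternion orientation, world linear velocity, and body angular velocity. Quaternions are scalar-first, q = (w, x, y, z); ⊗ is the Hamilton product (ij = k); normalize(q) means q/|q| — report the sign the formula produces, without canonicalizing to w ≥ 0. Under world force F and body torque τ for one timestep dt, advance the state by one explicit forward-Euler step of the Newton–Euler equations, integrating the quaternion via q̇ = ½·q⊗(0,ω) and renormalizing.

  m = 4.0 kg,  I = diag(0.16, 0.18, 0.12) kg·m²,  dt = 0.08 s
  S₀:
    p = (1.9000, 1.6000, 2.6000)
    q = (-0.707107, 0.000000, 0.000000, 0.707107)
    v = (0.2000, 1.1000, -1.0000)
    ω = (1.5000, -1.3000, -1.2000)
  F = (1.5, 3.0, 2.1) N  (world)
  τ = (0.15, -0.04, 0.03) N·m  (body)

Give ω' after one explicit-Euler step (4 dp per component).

ω' = (1.6218, -1.2858, -1.1540)

ω×(Iω) gyroscopic = (-0.0936, -0.0720, -0.0390)
α = I⁻¹(τ − ω×Iω) = (1.5225, 0.1778, 0.5750)
ω + α·dt = (1.6218, -1.2858, -1.1540)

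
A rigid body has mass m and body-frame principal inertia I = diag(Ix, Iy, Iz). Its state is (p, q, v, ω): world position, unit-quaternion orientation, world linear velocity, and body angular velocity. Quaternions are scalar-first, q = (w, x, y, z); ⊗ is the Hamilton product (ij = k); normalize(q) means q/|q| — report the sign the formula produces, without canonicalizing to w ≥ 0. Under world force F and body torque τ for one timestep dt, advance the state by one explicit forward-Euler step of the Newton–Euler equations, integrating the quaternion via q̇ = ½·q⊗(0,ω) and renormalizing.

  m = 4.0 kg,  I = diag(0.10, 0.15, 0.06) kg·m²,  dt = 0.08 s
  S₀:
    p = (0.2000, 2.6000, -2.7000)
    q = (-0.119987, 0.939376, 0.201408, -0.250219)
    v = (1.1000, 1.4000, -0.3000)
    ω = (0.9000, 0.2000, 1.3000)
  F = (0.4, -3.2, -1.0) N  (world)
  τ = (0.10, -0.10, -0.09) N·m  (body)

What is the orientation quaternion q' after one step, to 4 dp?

q' = (-0.1421, 0.9456, 0.1423, -0.2557)

Hamilton product q⊗(0,ω) = (-0.5604353, 0.2038859, -1.4703833, -0.1493751)
q' = normalize(q + ½dt·q⊗(0,ω)) = (-0.1421, 0.9456, 0.1423, -0.2557)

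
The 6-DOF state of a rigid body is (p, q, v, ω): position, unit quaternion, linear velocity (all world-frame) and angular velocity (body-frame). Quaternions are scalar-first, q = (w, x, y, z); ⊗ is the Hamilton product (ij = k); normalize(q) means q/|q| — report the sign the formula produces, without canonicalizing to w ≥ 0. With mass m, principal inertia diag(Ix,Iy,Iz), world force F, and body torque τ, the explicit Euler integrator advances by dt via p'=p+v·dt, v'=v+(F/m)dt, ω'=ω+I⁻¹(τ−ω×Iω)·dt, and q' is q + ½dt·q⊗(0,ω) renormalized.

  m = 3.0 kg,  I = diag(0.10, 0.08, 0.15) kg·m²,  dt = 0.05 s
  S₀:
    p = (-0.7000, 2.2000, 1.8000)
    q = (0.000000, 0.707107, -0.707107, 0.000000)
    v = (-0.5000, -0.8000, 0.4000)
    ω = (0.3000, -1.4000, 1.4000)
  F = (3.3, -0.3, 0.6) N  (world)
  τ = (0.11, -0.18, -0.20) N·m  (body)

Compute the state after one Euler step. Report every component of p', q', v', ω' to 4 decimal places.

p' = (-0.7250, 2.1600, 1.8200)
q' = (-0.0300, 0.6815, -0.7309, -0.0194)
v' = (-0.4450, -0.8050, 0.4100)
ω' = (0.4236, -1.4994, 1.3305)

p' = p + v·dt = (-0.7250, 2.1600, 1.8200)
v' = v + a·dt = (-0.4450, -0.8050, 0.4100)
(τ − ω×Iω)/I = (2.4720, -1.9875, -1.3893)
new body rate ω' = (0.4236, -1.4994, 1.3305)
2q̇ = q⊗(0,ω) = (-1.2020819, -0.9899498, -0.9899498, -0.7778177)
q' = normalize(q + ½dt·q⊗(0,ω)) = (-0.0300, 0.6815, -0.7309, -0.0194)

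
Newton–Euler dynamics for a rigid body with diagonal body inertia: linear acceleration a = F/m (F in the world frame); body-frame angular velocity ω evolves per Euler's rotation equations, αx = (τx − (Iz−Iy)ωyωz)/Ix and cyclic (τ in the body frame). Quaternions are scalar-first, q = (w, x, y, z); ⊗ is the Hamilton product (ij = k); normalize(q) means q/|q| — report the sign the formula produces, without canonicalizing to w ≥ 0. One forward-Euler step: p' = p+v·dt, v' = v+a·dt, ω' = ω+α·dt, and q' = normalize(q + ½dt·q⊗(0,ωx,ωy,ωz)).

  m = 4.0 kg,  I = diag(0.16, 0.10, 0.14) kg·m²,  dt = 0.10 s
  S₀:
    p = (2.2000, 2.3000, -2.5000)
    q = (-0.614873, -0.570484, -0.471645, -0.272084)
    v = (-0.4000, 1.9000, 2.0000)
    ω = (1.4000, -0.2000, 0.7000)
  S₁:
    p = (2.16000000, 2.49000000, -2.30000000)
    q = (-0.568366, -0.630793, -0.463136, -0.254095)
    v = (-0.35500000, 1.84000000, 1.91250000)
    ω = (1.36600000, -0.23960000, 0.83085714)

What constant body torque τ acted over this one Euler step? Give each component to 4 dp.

Δω = ω₁−ω₀ = (-0.03400000, -0.03960000, 0.13085714)
I·α + gyro = (-0.0600, -0.0200, 0.2000)

τ = (-0.0600, -0.0200, 0.2000)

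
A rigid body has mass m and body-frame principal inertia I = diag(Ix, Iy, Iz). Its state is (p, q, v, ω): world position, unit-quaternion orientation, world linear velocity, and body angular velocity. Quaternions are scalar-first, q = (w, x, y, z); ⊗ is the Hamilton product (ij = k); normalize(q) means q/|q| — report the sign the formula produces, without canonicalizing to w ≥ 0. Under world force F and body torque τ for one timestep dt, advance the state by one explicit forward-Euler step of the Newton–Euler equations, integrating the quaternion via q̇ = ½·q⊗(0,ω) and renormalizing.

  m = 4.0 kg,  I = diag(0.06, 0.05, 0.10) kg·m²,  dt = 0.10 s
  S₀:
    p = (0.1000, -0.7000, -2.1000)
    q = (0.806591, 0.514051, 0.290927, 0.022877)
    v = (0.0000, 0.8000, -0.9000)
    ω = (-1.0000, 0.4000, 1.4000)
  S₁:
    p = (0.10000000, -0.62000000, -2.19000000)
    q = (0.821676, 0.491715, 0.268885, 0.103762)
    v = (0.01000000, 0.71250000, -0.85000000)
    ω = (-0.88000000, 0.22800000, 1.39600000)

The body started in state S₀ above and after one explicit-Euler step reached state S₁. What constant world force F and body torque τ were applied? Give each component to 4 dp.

ω₁ − ω₀ = (0.12000000, -0.17200000, -0.00400000)
ω₀×(Iω₀) = (0.0280, 0.0560, 0.0040)
applied torque τ = (0.1000, -0.0300, 0.0000)
velocity change Δv = (0.01000000, -0.08750000, 0.05000000)
applied force F = (0.4000, -3.5000, 2.0000)

F = (0.4000, -3.5000, 2.0000)
τ = (0.1000, -0.0300, 0.0000)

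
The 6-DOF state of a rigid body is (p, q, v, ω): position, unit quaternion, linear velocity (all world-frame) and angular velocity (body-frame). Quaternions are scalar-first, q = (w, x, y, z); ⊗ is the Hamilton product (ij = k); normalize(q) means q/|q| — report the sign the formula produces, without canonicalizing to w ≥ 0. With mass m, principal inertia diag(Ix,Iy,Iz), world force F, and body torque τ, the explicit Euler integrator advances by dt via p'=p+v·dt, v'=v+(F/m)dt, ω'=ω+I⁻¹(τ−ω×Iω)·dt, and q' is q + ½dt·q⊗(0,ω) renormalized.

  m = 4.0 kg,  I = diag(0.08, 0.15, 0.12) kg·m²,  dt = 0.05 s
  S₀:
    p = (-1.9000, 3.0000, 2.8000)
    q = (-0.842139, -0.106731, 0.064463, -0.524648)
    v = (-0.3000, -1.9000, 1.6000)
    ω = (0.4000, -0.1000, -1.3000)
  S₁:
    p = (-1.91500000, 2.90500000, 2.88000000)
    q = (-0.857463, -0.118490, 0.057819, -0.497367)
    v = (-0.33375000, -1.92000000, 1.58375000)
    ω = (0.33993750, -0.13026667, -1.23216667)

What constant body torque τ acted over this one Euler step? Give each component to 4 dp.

ω₁ − ω₀ = (-0.06006250, -0.03026667, 0.06783333)
ω₀×(Iω₀) = (-0.0039, 0.0208, -0.0028)
applied torque τ = (-0.1000, -0.0700, 0.1600)

τ = (-0.1000, -0.0700, 0.1600)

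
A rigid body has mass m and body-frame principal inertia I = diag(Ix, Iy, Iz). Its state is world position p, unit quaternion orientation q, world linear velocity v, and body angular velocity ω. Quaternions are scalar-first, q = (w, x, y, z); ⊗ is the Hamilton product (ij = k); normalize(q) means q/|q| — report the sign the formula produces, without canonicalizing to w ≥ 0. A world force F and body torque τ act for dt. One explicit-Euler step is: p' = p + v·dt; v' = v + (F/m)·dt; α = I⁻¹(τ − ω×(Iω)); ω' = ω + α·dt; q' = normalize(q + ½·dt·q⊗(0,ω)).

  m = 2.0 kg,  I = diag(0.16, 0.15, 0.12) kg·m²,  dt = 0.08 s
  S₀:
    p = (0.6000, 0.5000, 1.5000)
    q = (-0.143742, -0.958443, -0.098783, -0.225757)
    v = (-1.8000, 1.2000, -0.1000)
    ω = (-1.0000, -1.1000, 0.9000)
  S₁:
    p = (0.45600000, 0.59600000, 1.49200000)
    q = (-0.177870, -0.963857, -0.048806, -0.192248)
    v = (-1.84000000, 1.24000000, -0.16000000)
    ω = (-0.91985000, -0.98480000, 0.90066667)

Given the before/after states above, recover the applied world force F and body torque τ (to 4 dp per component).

rate change Δω = (0.08015000, 0.11520000, 0.00066667)
gyro term ω₀×Iω₀ = (0.0297, -0.0360, -0.0110)
τ = I·(Δω/dt) + ω₀×(Iω₀) = (0.1900, 0.1800, -0.0100)
Δv = v₁−v₀ = (-0.04000000, 0.04000000, -0.06000000)
applied force F = (-1.0000, 1.0000, -1.5000)

F = (-1.0000, 1.0000, -1.5000)
τ = (0.1900, 0.1800, -0.0100)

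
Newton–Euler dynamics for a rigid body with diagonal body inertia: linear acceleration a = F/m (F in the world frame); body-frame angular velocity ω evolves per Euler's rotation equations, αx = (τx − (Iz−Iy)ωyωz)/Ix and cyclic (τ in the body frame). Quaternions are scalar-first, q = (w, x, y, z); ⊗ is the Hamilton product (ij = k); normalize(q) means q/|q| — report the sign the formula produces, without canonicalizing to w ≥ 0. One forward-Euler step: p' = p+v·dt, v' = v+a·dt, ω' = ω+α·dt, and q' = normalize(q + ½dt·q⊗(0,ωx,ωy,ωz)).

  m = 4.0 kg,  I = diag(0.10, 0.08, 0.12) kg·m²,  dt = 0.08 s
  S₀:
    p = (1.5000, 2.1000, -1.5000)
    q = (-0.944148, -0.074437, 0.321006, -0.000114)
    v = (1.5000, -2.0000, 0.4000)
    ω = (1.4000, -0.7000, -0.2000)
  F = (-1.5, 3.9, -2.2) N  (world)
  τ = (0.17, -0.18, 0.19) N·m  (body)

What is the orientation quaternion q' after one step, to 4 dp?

q⊗(0,ω) = (0.3288932, -1.3860882, 0.6458566, -0.2084729)
updated quaternion q' = (-0.9291, -0.1296, 0.3462, -0.0084)

q' = (-0.9291, -0.1296, 0.3462, -0.0084)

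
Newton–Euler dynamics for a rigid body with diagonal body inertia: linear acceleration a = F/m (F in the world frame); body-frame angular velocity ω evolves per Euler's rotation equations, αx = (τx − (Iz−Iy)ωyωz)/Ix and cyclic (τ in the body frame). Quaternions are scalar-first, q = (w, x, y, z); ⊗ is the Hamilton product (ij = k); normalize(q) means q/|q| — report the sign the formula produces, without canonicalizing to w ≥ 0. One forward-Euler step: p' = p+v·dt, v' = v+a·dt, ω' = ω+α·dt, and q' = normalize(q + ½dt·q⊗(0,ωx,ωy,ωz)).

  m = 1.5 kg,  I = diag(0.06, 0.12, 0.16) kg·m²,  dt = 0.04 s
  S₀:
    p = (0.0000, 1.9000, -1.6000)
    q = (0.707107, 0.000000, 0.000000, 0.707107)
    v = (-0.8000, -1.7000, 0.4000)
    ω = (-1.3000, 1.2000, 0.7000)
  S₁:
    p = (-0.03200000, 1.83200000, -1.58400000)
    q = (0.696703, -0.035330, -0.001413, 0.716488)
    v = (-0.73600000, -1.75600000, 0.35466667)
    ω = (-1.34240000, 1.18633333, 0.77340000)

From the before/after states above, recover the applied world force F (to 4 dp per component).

v₁ − v₀ = (0.06400000, -0.05600000, -0.04533333)
applied force F = (2.4000, -2.1000, -1.7000)

F = (2.4000, -2.1000, -1.7000)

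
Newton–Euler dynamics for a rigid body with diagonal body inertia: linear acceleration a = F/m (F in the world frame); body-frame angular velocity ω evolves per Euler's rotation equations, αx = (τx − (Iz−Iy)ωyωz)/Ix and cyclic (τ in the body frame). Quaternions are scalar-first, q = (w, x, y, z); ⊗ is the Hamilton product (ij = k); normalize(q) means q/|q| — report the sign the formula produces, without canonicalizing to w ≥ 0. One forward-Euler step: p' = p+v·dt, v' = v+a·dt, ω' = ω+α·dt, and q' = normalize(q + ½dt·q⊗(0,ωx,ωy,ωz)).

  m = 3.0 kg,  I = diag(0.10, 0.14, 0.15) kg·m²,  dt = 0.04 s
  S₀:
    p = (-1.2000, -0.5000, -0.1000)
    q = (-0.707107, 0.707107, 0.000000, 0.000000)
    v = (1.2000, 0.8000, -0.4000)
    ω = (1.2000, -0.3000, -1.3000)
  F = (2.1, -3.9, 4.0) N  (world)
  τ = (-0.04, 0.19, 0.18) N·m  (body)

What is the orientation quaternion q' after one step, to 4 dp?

q⊗(0,ω) = (-0.8485284, -0.8485284, 1.1313712, 0.7071070)
q + ½dt·q⊗(0,ω), renormalized = (-0.7236, 0.6897, 0.0226, 0.0141)

q' = (-0.7236, 0.6897, 0.0226, 0.0141)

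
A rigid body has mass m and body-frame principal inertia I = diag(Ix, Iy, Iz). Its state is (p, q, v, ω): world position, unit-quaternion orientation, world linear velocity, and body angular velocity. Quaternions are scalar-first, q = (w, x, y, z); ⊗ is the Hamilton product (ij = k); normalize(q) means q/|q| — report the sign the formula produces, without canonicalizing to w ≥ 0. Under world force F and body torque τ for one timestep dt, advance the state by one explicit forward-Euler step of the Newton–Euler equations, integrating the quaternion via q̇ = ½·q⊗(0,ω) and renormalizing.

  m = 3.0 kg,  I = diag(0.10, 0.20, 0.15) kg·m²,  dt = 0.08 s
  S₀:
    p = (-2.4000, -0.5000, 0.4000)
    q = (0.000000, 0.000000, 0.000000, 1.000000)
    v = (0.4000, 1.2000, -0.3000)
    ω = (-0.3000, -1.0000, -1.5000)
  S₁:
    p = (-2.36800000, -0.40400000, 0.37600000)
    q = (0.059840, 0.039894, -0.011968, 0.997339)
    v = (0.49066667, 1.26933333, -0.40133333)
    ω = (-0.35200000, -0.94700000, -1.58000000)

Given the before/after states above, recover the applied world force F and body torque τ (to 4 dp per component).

rate change Δω = (-0.05200000, 0.05300000, -0.08000000)
τ = I·(Δω/dt) + ω₀×(Iω₀) = (-0.1400, 0.1100, -0.1200)
v₁ − v₀ = (0.09066667, 0.06933333, -0.10133333)
F = m·Δv/dt = (3.4000, 2.6000, -3.8000)

F = (3.4000, 2.6000, -3.8000)
τ = (-0.1400, 0.1100, -0.1200)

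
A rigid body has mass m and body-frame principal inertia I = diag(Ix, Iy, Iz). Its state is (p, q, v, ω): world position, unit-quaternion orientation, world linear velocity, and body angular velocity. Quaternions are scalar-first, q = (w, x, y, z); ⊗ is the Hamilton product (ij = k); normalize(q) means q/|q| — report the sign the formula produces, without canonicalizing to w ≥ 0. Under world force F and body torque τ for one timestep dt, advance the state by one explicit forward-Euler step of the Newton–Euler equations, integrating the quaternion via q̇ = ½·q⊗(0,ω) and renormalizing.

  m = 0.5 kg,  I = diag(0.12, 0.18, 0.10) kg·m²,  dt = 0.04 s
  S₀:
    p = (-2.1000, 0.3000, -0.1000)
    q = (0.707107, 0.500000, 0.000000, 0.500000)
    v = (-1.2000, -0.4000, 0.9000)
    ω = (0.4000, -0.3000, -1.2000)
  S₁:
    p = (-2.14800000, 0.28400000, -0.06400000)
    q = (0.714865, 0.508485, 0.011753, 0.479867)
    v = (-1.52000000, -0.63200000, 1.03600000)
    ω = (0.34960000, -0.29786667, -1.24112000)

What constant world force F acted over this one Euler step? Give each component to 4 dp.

v₁ − v₀ = (-0.32000000, -0.23200000, 0.13600000)
applied force F = (-4.0000, -2.9000, 1.7000)

F = (-4.0000, -2.9000, 1.7000)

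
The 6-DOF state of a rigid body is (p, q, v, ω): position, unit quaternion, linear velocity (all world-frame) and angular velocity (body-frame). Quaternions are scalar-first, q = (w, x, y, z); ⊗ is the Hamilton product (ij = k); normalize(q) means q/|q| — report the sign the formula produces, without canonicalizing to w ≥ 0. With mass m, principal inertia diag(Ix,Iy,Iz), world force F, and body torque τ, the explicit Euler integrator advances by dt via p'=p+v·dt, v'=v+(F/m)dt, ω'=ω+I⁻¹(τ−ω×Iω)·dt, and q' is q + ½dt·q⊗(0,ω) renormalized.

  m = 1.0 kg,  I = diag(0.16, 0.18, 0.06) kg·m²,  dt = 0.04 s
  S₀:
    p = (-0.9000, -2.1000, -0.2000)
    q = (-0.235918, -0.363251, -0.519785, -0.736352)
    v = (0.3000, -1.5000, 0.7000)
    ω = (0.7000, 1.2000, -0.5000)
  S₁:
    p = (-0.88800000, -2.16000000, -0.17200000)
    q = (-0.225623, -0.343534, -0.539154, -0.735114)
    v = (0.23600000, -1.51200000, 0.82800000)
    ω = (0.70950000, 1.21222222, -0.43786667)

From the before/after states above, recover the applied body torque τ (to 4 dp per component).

τ = (0.1100, 0.0200, 0.1100)

ω₁ − ω₀ = (0.00950000, 0.01222222, 0.06213333)
ω₀×(Iω₀) = (0.0720, -0.0350, 0.0168)
I·α + gyro = (0.1100, 0.0200, 0.1100)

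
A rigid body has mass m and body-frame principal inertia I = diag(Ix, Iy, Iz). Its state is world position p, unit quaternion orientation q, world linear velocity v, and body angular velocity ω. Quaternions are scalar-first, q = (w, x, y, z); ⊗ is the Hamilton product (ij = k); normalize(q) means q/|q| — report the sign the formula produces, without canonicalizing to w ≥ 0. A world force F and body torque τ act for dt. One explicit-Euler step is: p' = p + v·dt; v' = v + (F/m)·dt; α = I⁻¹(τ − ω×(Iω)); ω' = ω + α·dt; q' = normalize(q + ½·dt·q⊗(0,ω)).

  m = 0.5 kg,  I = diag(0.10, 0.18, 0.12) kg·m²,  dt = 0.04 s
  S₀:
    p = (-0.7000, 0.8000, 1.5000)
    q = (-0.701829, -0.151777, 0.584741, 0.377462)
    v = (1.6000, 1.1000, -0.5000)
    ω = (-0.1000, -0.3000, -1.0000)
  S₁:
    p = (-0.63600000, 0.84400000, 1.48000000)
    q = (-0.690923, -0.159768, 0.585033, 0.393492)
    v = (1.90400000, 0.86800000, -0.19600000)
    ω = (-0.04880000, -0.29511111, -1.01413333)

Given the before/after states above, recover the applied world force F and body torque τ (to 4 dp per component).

F = (3.8000, -2.9000, 3.8000)
τ = (0.1100, 0.0200, -0.0400)

rate change Δω = (0.05120000, 0.00488889, -0.01413333)
I·α + gyro = (0.1100, 0.0200, -0.0400)
Δv = v₁−v₀ = (0.30400000, -0.23200000, 0.30400000)
F = m·Δv/dt = (3.8000, -2.9000, 3.8000)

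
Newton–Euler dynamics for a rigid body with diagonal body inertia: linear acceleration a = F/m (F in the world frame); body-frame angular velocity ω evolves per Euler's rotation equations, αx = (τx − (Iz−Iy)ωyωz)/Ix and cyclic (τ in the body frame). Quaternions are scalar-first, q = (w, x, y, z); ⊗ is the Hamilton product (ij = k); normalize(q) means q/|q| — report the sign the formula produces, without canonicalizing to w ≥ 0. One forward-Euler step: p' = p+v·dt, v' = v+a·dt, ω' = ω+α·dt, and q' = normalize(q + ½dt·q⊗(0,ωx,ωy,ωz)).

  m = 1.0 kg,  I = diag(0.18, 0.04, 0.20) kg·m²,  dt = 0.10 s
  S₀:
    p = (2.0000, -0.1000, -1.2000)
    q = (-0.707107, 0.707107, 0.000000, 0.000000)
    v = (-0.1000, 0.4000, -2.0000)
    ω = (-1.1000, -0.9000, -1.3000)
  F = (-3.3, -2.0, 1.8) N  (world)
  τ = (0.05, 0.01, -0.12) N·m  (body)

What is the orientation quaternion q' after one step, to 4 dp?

q⊗(0,ω) = (0.7778177, 0.7778177, 1.5556354, 0.2828428)
updated quaternion q' = (-0.6651, 0.7426, 0.0774, 0.0141)

q' = (-0.6651, 0.7426, 0.0774, 0.0141)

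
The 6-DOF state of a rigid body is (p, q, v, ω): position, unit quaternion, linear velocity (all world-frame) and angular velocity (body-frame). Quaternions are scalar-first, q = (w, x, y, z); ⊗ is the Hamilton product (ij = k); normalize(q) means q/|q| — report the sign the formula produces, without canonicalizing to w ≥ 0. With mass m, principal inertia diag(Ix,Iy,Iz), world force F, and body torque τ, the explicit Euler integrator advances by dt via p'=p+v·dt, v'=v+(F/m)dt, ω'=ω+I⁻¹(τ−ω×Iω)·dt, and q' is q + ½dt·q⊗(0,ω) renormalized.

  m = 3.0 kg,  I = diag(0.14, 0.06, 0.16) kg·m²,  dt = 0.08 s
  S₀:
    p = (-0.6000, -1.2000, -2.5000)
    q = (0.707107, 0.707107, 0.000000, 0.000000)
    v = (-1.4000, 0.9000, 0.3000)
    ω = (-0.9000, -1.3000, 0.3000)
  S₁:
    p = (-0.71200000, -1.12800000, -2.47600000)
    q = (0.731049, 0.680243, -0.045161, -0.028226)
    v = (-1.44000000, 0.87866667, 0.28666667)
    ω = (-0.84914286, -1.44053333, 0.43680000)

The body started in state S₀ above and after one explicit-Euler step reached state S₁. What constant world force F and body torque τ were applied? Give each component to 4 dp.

Δv = v₁−v₀ = (-0.04000000, -0.02133333, -0.01333333)
F = m·Δv/dt = (-1.5000, -0.8000, -0.5000)
ω₁ − ω₀ = (0.05085714, -0.14053333, 0.13680000)
I·α + gyro = (0.0500, -0.1000, 0.1800)

F = (-1.5000, -0.8000, -0.5000)
τ = (0.0500, -0.1000, 0.1800)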